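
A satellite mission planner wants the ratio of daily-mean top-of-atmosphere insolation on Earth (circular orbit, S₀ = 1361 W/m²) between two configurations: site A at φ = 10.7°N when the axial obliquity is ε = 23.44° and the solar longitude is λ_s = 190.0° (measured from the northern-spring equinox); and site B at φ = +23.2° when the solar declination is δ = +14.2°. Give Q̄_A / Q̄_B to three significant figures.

Q̄_A / Q̄_B ≈ 0.916

— Configuration A (φ=+10.7°):
Solar declination: sin δ = sin ε · sin λ_s = sin 23.44° × sin 190.0° = -0.06908, so δ = -3.961°.
cos H₀ = −tan(+10.7°) tan(-3.961°) = 0.0131, H₀ = 1.5577 rad.
Bracket: H₀ sin φ sin δ + cos φ cos δ sin H₀ = 1.5577×0.18567×-0.06908 + 0.98261×0.99761×0.99991 = -0.019979 + 0.980173 = 0.960194.
Q̄ = (S₀/π) × [bracket] = (1361/π) × 0.960194 = 415.98 W/m².
— Configuration B (φ=+23.2°):
cos H₀ = −tan(+23.2°) tan(+14.200°) = -0.1085, H₀ = 1.6795 rad.
Bracket: H₀ sin φ sin δ + cos φ cos δ sin H₀ = 1.6795×0.39394×0.24531 + 0.91914×0.96945×0.99410 = 0.162303 + 0.885803 = 1.048106.
Q̄ = (S₀/π) × [bracket] = (1361/π) × 1.048106 = 454.06 W/m².
Ratio Q̄_A / Q̄_B = 415.98 / 454.06 = 0.9161.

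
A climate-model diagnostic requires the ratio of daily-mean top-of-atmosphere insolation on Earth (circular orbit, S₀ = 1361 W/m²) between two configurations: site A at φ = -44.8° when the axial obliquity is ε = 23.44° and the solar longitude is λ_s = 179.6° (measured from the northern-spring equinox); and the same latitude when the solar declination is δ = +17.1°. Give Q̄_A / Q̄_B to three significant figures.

— Configuration A (φ=-44.8°):
Solar declination: sin δ = sin ε · sin λ_s = sin 23.44° × sin 179.6° = 0.00278, so δ = +0.159°.
cos H₀ = −tan(-44.8°) tan(+0.159°) = 0.0028, H₀ = 1.5680 rad.
Bracket: H₀ sin φ sin δ + cos φ cos δ sin H₀ = 1.5680×-0.70463×0.00278 + 0.70957×1.00000×1.00000 = -0.003072 + 0.709570 = 0.706498.
Q̄ = (S₀/π) × [bracket] = (1361/π) × 0.706498 = 306.07 W/m².
— Configuration B (φ=-44.8°):
cos H₀ = −tan(-44.8°) tan(+17.100°) = 0.3055, H₀ = 1.2603 rad.
Bracket: H₀ sin φ sin δ + cos φ cos δ sin H₀ = 1.2603×-0.70463×0.29404 + 0.70957×0.95579×0.95219 = -0.261121 + 0.645775 = 0.384654.
Q̄ = (S₀/π) × [bracket] = (1361/π) × 0.384654 = 166.64 W/m².
Ratio Q̄_A / Q̄_B = 306.07 / 166.64 = 1.837.

Q̄_A / Q̄_B ≈ 1.84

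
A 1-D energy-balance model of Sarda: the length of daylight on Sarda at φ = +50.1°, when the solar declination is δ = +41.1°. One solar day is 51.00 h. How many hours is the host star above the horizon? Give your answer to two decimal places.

51.00 h

Sunrise equation: cos H₀ = −tan φ · tan δ = -1.0433 ≤ −1, so the host star never sets (polar day) and H₀ = π.
Daylight = 2H₀/(2π) × 51.00 h = (3.1416/π) × 51.00 = 51.00 h.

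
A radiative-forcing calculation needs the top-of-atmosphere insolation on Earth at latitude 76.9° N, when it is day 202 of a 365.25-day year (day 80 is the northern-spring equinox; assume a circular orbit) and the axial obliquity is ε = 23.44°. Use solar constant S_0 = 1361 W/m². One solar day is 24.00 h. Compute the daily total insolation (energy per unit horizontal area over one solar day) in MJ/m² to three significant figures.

39.4 MJ/m²

Solar longitude: L_s = 360° × (202 − 80)/365.25 = 120.246°.
sin δ = sin 23.44° × sin 120.246° = 0.34364, so δ = +20.099°.
cos h₀ = −tan(+76.9°) tan(+20.099°) = -1.5724 ≤ −1 ⇒ polar day, h₀ = π.
Bracket: h₀ sin ϕ sin δ + cos ϕ cos δ sin h₀ = 3.1416×0.97398×0.34364 + 0.22665×0.93910×0.00000 = 1.051489 + 0.000000 = 1.051489.
Q̄ = (S_0/π) × [bracket] = (1361/π) × 1.051489 = 455.53 W/m².
Daily total = Q̄ × 24.00 h × 3600 s/h = 455.53 × 24.00 × 3600 / 10⁶ = 39.36 MJ/m².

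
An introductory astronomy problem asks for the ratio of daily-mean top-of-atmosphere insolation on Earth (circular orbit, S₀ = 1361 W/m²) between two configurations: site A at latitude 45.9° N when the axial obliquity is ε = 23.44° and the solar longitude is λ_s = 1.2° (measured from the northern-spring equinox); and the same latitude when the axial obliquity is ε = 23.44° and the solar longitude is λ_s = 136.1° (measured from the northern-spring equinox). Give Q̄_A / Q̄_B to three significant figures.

Q̄_A / Q̄_B ≈ 0.699

— Configuration A (φ=+45.9°):
Solar declination: sin δ = sin ε · sin λ_s = sin 23.44° × sin 1.2° = 0.00833, so δ = +0.477°.
cos H₀ = −tan(+45.9°) tan(+0.477°) = -0.0086, H₀ = 1.5794 rad.
Bracket: H₀ sin φ sin δ + cos φ cos δ sin H₀ = 1.5794×0.71813×0.00833 + 0.69591×0.99997×0.99996 = 0.009448 + 0.695861 = 0.705309.
Q̄ = (S₀/π) × [bracket] = (1361/π) × 0.705309 = 305.55 W/m².
— Configuration B (φ=+45.9°):
Solar declination: sin δ = sin ε · sin λ_s = sin 23.44° × sin 136.1° = 0.27583, so δ = +16.011°.
cos H₀ = −tan(+45.9°) tan(+16.011°) = -0.2961, H₀ = 1.8714 rad.
Bracket: H₀ sin φ sin δ + cos φ cos δ sin H₀ = 1.8714×0.71813×0.27583 + 0.69591×0.96121×0.95515 = 0.370690 + 0.638915 = 1.009605.
Q̄ = (S₀/π) × [bracket] = (1361/π) × 1.009605 = 437.38 W/m².
Ratio Q̄_A / Q̄_B = 305.55 / 437.38 = 0.6986.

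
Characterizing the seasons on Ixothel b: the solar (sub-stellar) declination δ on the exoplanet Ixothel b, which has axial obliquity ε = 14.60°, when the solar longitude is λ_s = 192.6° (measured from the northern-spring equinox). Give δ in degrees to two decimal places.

sin δ = sin ε · sin λ_s = sin 14.60° × sin 192.6° = -0.054987.
δ = arcsin(-0.054987) = -3.15°.

δ = -3.15°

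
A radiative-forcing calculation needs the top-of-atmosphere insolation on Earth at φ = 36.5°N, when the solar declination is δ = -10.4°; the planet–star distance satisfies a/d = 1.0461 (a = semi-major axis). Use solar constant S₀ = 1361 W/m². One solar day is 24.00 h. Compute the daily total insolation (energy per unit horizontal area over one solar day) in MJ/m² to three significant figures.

25.8 MJ/m²

cos H₀ = −tan(+36.5°) tan(-10.400°) = 0.1358, H₀ = 1.4346 rad.
Bracket: H₀ sin φ sin δ + cos φ cos δ sin H₀ = 1.4346×0.59482×-0.18052 + 0.80386×0.98357×0.99074 = -0.154043 + 0.783331 = 0.629288.
Inverse-square distance factor (a/d)² = 1.0461² = 1.094325.
Q̄ = (S₀/π) × 1.094325 × [bracket] = (1361/π) × 1.094325 × 0.629288 = 298.33 W/m².
Daily total = Q̄ × 24.00 h × 3600 s/h = 298.33 × 24.00 × 3600 / 10⁶ = 25.78 MJ/m².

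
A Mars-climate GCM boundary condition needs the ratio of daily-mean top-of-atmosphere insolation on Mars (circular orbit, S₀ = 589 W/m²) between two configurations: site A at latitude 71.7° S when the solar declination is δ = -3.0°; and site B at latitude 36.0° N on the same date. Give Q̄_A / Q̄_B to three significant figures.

Q̄_A / Q̄_B ≈ 0.520

— Configuration A (φ=-71.7°):
cos H₀ = −tan(-71.7°) tan(-3.000°) = -0.1585, H₀ = 1.7299 rad.
Bracket: H₀ sin φ sin δ + cos φ cos δ sin H₀ = 1.7299×-0.94943×-0.05234 + 0.31399×0.99863×0.98736 = 0.085964 + 0.309596 = 0.395560.
Q̄ = (S₀/π) × [bracket] = (589/π) × 0.395560 = 74.161 W/m².
— Configuration B (φ=+36.0°):
cos H₀ = −tan(+36.0°) tan(-3.000°) = 0.0381, H₀ = 1.5327 rad.
Bracket: H₀ sin φ sin δ + cos φ cos δ sin H₀ = 1.5327×0.58779×-0.05234 + 0.80902×0.99863×0.99927 = -0.047153 + 0.807322 = 0.760169.
Q̄ = (S₀/π) × [bracket] = (589/π) × 0.760169 = 142.52 W/m².
Ratio Q̄_A / Q̄_B = 74.161 / 142.52 = 0.5204.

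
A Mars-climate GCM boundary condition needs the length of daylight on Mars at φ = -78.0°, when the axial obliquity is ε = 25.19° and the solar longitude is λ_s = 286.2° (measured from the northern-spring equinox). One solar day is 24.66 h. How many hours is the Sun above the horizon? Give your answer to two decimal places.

Solar declination: sin δ = sin ε · sin λ_s = sin 25.19° × sin 286.2° = -0.40872, so δ = -24.125°.
Sunrise equation: cos H₀ = −tan φ · tan δ = -2.1069 ≤ −1, so the Sun never sets (polar day) and H₀ = π.
Daylight = 2H₀/(2π) × 24.66 h = (3.1416/π) × 24.66 = 24.66 h.

24.66 h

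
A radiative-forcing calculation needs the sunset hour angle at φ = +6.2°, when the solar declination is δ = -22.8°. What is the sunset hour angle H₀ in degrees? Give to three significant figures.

cos H₀ = −tan φ · tan δ = −tan(+6.2°) × tan(-22.800°) = 0.0457, so H₀ = 1.5251 rad = 87.38°.

H₀ = 87.4°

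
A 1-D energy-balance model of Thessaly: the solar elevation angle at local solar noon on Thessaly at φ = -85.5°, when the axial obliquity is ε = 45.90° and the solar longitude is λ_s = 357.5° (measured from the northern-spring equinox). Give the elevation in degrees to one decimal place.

6.3°

Solar declination: sin δ = sin ε · sin λ_s = sin 45.90° × sin 357.5° = -0.03132, so δ = -1.795°.
At local noon the hour angle is zero, so the zenith angle equals |φ − δ| = |-85.5° − (-1.795°)| = 83.705°.
Elevation = 90° − 83.705° = 6.3°.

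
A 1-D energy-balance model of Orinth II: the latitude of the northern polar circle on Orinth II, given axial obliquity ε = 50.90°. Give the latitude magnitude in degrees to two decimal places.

39.10°

The polar circle is the lowest latitude that experiences at least one full rotation of continuous daylight at the northern-summer solstice; it lies at |φ| = 90° − ε = 90° − 50.90° = 39.10°.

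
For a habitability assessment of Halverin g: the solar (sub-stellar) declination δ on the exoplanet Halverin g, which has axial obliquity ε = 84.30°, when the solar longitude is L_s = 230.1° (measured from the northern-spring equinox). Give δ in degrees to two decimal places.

δ = -49.76°

sin δ = sin ε · sin L_s = sin 84.30° × sin 230.1° = -0.763372.
δ = arcsin(-0.763372) = -49.76°.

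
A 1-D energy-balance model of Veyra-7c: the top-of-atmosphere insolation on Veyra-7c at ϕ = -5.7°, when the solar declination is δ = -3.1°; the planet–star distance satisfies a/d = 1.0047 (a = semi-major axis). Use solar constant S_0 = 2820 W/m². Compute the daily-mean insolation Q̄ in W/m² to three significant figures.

Q̄ ≈ 908 W/m²

cos h₀ = −tan(-5.7°) tan(-3.100°) = -0.0054, h₀ = 1.5762 rad.
Bracket: h₀ sin ϕ sin δ + cos ϕ cos δ sin h₀ = 1.5762×-0.09932×-0.05408 + 0.99506×0.99854×0.99999 = 0.008466 + 0.993597 = 1.002063.
Inverse-square distance factor (a/d)² = 1.0047² = 1.009422.
Q̄ = (S_0/π) × 1.009422 × [bracket] = (2820/π) × 1.009422 × 1.002063 = 908.0 W/m².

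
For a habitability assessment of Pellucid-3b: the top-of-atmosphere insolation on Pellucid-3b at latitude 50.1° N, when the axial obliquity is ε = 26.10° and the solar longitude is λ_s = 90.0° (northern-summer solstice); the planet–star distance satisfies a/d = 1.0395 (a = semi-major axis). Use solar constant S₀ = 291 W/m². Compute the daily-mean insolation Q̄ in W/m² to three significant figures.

Q̄ ≈ 121 W/m²

Solar declination: sin δ = sin ε · sin λ_s = sin 26.10° × sin 90.0° = 0.43994, so δ = +26.100°.
cos H₀ = −tan(+50.1°) tan(+26.100°) = -0.5859, H₀ = 2.1968 rad.
Bracket: H₀ sin φ sin δ + cos φ cos δ sin H₀ = 2.1968×0.76717×0.43994 + 0.64145×0.89803×0.81038 = 0.741439 + 0.466812 = 1.208251.
Inverse-square distance factor (a/d)² = 1.0395² = 1.080560.
Q̄ = (S₀/π) × 1.080560 × [bracket] = (291/π) × 1.080560 × 1.208251 = 120.9 W/m².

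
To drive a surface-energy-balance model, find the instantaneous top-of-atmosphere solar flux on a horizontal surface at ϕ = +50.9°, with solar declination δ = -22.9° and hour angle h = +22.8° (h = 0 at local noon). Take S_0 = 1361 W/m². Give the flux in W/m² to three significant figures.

cos θ_z = sin ϕ sin δ + cos ϕ cos δ cos h = -0.301978 + 0.535574 = 0.233596.
Flux = S_0 · cos θ_z = 1361 × 0.233596 = 317.9 W/m².

318 W/m²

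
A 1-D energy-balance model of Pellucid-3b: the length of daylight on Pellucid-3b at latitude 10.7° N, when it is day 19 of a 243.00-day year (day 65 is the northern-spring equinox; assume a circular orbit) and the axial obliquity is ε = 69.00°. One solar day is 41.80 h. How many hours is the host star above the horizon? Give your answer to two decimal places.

Solar longitude: λ_s = 360° × (19 − 65)/243.00 = -68.148°, i.e. -68.148° + 360° = 291.852°.
sin δ = sin 69.00° × sin 291.852° = -0.86650, so δ = -60.055°.
cos H₀ = −tan φ · tan δ = −tan(+10.7°) × tan(-60.055°) = 0.3280, so H₀ = 1.2366 rad = 70.85°.
Daylight = 2H₀/(2π) × 41.80 h = (1.2366/π) × 41.80 = 16.45 h.

16.45 h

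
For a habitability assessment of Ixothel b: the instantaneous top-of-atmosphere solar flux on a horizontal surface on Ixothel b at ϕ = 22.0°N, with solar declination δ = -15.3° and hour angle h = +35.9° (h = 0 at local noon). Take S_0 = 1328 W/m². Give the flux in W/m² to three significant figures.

831 W/m²

cos θ_z = sin ϕ sin δ + cos ϕ cos δ cos h = -0.098849 + 0.724438 = 0.625589.
Flux = S_0 · cos θ_z = 1328 × 0.625589 = 830.8 W/m².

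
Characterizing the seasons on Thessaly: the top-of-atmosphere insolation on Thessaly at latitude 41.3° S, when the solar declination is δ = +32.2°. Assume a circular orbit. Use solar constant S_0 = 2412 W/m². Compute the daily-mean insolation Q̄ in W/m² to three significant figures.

cos h₀ = −tan(-41.3°) tan(+32.200°) = 0.5532, h₀ = 0.9846 rad.
Bracket: h₀ sin ϕ sin δ + cos ϕ cos δ sin h₀ = 0.9846×-0.66000×0.53288 + 0.75126×0.84619×0.83303 = -0.346285 + 0.529564 = 0.183279.
Q̄ = (S_0/π) × [bracket] = (2412/π) × 0.183279 = 140.7 W/m².

Q̄ ≈ 141 W/m²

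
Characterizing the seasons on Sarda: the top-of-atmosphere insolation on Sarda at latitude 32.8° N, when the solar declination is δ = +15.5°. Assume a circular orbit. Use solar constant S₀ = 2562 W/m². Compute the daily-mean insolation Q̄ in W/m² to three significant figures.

cos H₀ = −tan(+32.8°) tan(+15.500°) = -0.1787, H₀ = 1.7505 rad.
Bracket: H₀ sin φ sin δ + cos φ cos δ sin H₀ = 1.7505×0.54171×0.26724 + 0.84057×0.96363×0.98390 = 0.253414 + 0.796957 = 1.050371.
Q̄ = (S₀/π) × [bracket] = (2562/π) × 1.050371 = 856.6 W/m².

Q̄ ≈ 857 W/m²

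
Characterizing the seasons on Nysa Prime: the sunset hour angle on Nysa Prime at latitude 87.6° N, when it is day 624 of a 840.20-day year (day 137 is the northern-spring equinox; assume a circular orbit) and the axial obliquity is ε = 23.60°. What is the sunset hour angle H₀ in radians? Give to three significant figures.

Solar longitude: λ_s = 360° × (624 − 137)/840.20 = 208.665°.
sin δ = sin 23.60° × sin 208.665° = -0.19204, so δ = -11.072°.
cos H₀ = −tan φ · tan δ = 4.6688 ≥ 1, so the host star never rises (polar night) and H₀ = 0.

H₀ = 0.00 rad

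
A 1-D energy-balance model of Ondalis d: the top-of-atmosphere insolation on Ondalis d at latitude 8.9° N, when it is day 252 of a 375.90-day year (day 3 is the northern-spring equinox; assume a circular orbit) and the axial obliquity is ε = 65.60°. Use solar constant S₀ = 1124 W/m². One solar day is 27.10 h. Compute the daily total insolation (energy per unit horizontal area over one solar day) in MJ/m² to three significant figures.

15.6 MJ/m²

Solar longitude: λ_s = 360° × (252 − 3)/375.90 = 238.468°.
sin δ = sin 65.60° × sin 238.468° = -0.77622, so δ = -50.915°.
cos H₀ = −tan(+8.9°) tan(-50.915°) = 0.1928, H₀ = 1.3768 rad.
Bracket: H₀ sin φ sin δ + cos φ cos δ sin H₀ = 1.3768×0.15471×-0.77622 + 0.98796×0.63047×0.98124 = -0.165339 + 0.611194 = 0.445855.
Q̄ = (S₀/π) × [bracket] = (1124/π) × 0.445855 = 159.52 W/m².
Daily total = Q̄ × 27.10 h × 3600 s/h = 159.52 × 27.10 × 3600 / 10⁶ = 15.56 MJ/m².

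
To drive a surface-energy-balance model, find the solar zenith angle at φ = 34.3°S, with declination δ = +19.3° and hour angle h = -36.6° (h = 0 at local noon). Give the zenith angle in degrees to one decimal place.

cos θ_z = sin φ sin δ + cos φ cos δ cos h = -0.186253 + 0.625935 = 0.439682.
θ_z = arccos(0.439682) = 63.9°.

θ_z = 63.9°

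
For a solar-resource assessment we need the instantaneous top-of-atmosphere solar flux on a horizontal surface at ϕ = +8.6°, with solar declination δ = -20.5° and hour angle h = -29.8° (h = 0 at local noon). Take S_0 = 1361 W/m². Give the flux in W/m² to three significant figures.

cos θ_z = sin ϕ sin δ + cos ϕ cos δ cos h = -0.052368 + 0.803673 = 0.751305.
Flux = S_0 · cos θ_z = 1361 × 0.751305 = 1023 W/m².

1.02e+03 W/m²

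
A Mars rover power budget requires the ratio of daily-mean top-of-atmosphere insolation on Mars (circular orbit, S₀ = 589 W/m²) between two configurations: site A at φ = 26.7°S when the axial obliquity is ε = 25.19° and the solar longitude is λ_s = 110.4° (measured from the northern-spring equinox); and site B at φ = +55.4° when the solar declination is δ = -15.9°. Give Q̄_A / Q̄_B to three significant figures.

— Configuration A (φ=-26.7°):
Solar declination: sin δ = sin ε · sin λ_s = sin 25.19° × sin 110.4° = 0.39893, so δ = +23.511°.
cos H₀ = −tan(-26.7°) tan(+23.511°) = 0.2188, H₀ = 1.3502 rad.
Bracket: H₀ sin φ sin δ + cos φ cos δ sin H₀ = 1.3502×-0.44932×0.39893 + 0.89337×0.91698×0.97577 = -0.242020 + 0.799353 = 0.557333.
Q̄ = (S₀/π) × [bracket] = (589/π) × 0.557333 = 104.49 W/m².
— Configuration B (φ=+55.4°):
cos H₀ = −tan(+55.4°) tan(-15.900°) = 0.4129, H₀ = 1.1451 rad.
Bracket: H₀ sin φ sin δ + cos φ cos δ sin H₀ = 1.1451×0.82314×-0.27396 + 0.56784×0.96174×0.91077 = -0.258229 + 0.497385 = 0.239156.
Q̄ = (S₀/π) × [bracket] = (589/π) × 0.239156 = 44.838 W/m².
Ratio Q̄_A / Q̄_B = 104.49 / 44.838 = 2.330.

Q̄_A / Q̄_B ≈ 2.33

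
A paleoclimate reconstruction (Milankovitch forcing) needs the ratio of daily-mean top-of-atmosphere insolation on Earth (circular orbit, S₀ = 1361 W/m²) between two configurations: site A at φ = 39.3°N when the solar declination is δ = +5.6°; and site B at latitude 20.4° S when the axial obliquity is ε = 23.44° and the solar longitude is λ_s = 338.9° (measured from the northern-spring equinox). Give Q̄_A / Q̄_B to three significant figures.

Q̄_A / Q̄_B ≈ 0.863

— Configuration A (φ=+39.3°):
cos H₀ = −tan(+39.3°) tan(+5.600°) = -0.0803, H₀ = 1.6511 rad.
Bracket: H₀ sin φ sin δ + cos φ cos δ sin H₀ = 1.6511×0.63338×0.09758 + 0.77384×0.99523×0.99677 = 0.102047 + 0.767661 = 0.869708.
Q̄ = (S₀/π) × [bracket] = (1361/π) × 0.869708 = 376.77 W/m².
— Configuration B (φ=-20.4°):
Solar declination: sin δ = sin ε · sin λ_s = sin 23.44° × sin 338.9° = -0.14320, so δ = -8.233°.
cos H₀ = −tan(-20.4°) tan(-8.233°) = -0.0538, H₀ = 1.6246 rad.
Bracket: H₀ sin φ sin δ + cos φ cos δ sin H₀ = 1.6246×-0.34857×-0.14320 + 0.93728×0.98969×0.99855 = 0.081092 + 0.926272 = 1.007364.
Q̄ = (S₀/π) × [bracket] = (1361/π) × 1.007364 = 436.41 W/m².
Ratio Q̄_A / Q̄_B = 376.77 / 436.41 = 0.8633.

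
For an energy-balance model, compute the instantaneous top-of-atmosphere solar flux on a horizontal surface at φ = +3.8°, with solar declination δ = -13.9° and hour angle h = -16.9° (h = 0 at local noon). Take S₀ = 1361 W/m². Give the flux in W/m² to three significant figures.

cos θ_z = sin φ sin δ + cos φ cos δ cos h = -0.015921 + 0.926753 = 0.910832.
Flux = S₀ · cos θ_z = 1361 × 0.910832 = 1240 W/m².

1.24e+03 W/m²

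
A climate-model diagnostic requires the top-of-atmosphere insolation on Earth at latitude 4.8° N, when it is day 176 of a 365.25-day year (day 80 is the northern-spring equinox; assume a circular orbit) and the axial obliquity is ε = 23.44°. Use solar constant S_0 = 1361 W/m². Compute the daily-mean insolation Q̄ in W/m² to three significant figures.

Solar longitude: L_s = 360° × (176 − 80)/365.25 = 94.620°.
sin δ = sin 23.44° × sin 94.620° = 0.39650, so δ = +23.359°.
cos h₀ = −tan(+4.8°) tan(+23.359°) = -0.0363, h₀ = 1.6071 rad.
Bracket: h₀ sin ϕ sin δ + cos ϕ cos δ sin h₀ = 1.6071×0.08368×0.39650 + 0.99649×0.91804×0.99934 = 0.053322 + 0.914214 = 0.967536.
Q̄ = (S_0/π) × [bracket] = (1361/π) × 0.967536 = 419.2 W/m².

Q̄ ≈ 419 W/m²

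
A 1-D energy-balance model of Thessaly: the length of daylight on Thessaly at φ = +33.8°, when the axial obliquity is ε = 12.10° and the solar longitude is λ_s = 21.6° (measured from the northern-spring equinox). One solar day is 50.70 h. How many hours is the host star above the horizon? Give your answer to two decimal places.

Solar declination: sin δ = sin ε · sin λ_s = sin 12.10° × sin 21.6° = 0.07717, so δ = +4.426°.
cos H₀ = −tan φ · tan δ = −tan(+33.8°) × tan(+4.426°) = -0.0518, so H₀ = 1.6226 rad = 92.97°.
Daylight = 2H₀/(2π) × 50.70 h = (1.6226/π) × 50.70 = 26.19 h.

26.19 h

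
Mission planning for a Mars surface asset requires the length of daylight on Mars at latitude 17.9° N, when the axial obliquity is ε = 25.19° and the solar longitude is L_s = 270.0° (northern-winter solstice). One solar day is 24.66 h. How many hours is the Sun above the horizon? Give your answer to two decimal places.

11.13 h

Solar declination: sin δ = sin ε · sin L_s = sin 25.19° × sin 270.0° = -0.42562, so δ = -25.190°.
cos h₀ = −tan ϕ · tan δ = −tan(+17.9°) × tan(-25.190°) = 0.1519, so h₀ = 1.4183 rad = 81.26°.
Daylight = 2h₀/(2π) × 24.66 h = (1.4183/π) × 24.66 = 11.13 h.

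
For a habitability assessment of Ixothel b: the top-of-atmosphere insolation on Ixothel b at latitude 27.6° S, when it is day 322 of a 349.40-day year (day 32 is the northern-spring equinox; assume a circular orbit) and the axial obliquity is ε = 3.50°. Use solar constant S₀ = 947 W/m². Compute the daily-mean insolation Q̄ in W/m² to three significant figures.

Solar longitude: λ_s = 360° × (322 − 32)/349.40 = 298.798°.
sin δ = sin 3.50° × sin 298.798° = -0.05350, so δ = -3.067°.
cos H₀ = −tan(-27.6°) tan(-3.067°) = -0.0280, H₀ = 1.5988 rad.
Bracket: H₀ sin φ sin δ + cos φ cos δ sin H₀ = 1.5988×-0.46330×-0.05350 + 0.88620×0.99857×0.99961 = 0.039629 + 0.884588 = 0.924217.
Q̄ = (S₀/π) × [bracket] = (947/π) × 0.924217 = 278.6 W/m².

Q̄ ≈ 279 W/m²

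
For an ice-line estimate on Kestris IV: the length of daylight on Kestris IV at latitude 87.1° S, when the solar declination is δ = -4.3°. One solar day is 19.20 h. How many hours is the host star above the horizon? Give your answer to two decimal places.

Sunrise equation: cos H₀ = −tan φ · tan δ = -1.4843 ≤ −1, so the host star never sets (polar day) and H₀ = π.
Daylight = 2H₀/(2π) × 19.20 h = (3.1416/π) × 19.20 = 19.20 h.

19.20 h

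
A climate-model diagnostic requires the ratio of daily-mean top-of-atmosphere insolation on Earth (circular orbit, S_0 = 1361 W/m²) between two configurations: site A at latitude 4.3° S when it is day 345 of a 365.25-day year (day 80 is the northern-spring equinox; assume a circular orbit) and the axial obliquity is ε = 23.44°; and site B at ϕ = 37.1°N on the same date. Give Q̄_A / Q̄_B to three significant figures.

— Configuration A (ϕ=-4.3°):
Solar longitude: L_s = 360° × (345 − 80)/365.25 = 261.191°.
sin δ = sin 23.44° × sin 261.191° = -0.39310, so δ = -23.147°.
cos h₀ = −tan(-4.3°) tan(-23.147°) = -0.0321, h₀ = 1.6029 rad.
Bracket: h₀ sin ϕ sin δ + cos ϕ cos δ sin h₀ = 1.6029×-0.07498×-0.39310 + 0.99719×0.91950×0.99948 = 0.047245 + 0.916439 = 0.963684.
Q̄ = (S_0/π) × [bracket] = (1361/π) × 0.963684 = 417.49 W/m².
— Configuration B (ϕ=+37.1°):
cos h₀ = −tan(+37.1°) tan(-23.147°) = 0.3233, h₀ = 1.2416 rad.
Bracket: h₀ sin ϕ sin δ + cos ϕ cos δ sin h₀ = 1.2416×0.60321×-0.39310 + 0.79758×0.91950×0.94629 = -0.294410 + 0.693985 = 0.399575.
Q̄ = (S_0/π) × [bracket] = (1361/π) × 0.399575 = 173.10 W/m².
Ratio Q̄_A / Q̄_B = 417.49 / 173.10 = 2.412.

Q̄_A / Q̄_B ≈ 2.41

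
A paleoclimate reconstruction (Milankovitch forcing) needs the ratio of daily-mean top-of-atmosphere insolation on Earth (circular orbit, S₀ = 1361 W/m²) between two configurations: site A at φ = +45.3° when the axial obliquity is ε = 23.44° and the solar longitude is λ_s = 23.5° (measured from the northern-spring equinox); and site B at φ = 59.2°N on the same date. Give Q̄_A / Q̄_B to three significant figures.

— Configuration A (φ=+45.3°):
Solar declination: sin δ = sin ε · sin λ_s = sin 23.44° × sin 23.5° = 0.15862, so δ = +9.127°.
cos H₀ = −tan(+45.3°) tan(+9.127°) = -0.1623, H₀ = 1.7339 rad.
Bracket: H₀ sin φ sin δ + cos φ cos δ sin H₀ = 1.7339×0.71080×0.15862 + 0.70339×0.98734×0.98673 = 0.195492 + 0.685269 = 0.880761.
Q̄ = (S₀/π) × [bracket] = (1361/π) × 0.880761 = 381.56 W/m².
— Configuration B (φ=+59.2°):
cos H₀ = −tan(+59.2°) tan(+9.127°) = -0.2695, H₀ = 1.8437 rad.
Bracket: H₀ sin φ sin δ + cos φ cos δ sin H₀ = 1.8437×0.85896×0.15862 + 0.51204×0.98734×0.96300 = 0.251201 + 0.486852 = 0.738053.
Q̄ = (S₀/π) × [bracket] = (1361/π) × 0.738053 = 319.74 W/m².
Ratio Q̄_A / Q̄_B = 381.56 / 319.74 = 1.193.

Q̄_A / Q̄_B ≈ 1.19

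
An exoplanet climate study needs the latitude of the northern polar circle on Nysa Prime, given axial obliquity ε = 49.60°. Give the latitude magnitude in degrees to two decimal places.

The polar circle is the lowest latitude that experiences at least one full rotation of continuous daylight at the northern-summer solstice; it lies at |φ| = 90° − ε = 90° − 49.60° = 40.40°.

40.40°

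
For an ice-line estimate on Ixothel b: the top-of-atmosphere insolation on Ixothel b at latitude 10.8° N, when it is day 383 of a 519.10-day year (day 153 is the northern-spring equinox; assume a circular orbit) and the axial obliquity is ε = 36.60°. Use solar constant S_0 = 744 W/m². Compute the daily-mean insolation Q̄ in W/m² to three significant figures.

Q̄ ≈ 242 W/m²

Solar longitude: L_s = 360° × (383 − 153)/519.10 = 159.507°.
sin δ = sin 36.60° × sin 159.507° = 0.20874, so δ = +12.048°.
cos h₀ = −tan(+10.8°) tan(+12.048°) = -0.0407, h₀ = 1.6115 rad.
Bracket: h₀ sin ϕ sin δ + cos ϕ cos δ sin h₀ = 1.6115×0.18738×0.20874 + 0.98229×0.97797×0.99917 = 0.063032 + 0.959853 = 1.022885.
Q̄ = (S_0/π) × [bracket] = (744/π) × 1.022885 = 242.2 W/m².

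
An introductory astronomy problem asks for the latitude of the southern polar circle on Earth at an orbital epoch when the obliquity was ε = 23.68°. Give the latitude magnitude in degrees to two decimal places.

The polar circle is the lowest latitude that experiences at least one full rotation of continuous darkness at the northern-summer solstice; it lies at |ϕ| = 90° − ε = 90° − 23.68° = 66.32°.

66.32°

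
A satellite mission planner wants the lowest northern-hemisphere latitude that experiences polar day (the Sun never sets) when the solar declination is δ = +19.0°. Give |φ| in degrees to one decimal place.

|φ| = 71.0°

Polar day requires cos H₀ = −tan φ tan δ ≤ −1, i.e. tan φ tan δ ≥ 1.
The boundary is |tan φ| · |tan δ| = 1, so |φ| = 90° − |δ| = 90° − 19.0° = 71.0° in the northern hemisphere.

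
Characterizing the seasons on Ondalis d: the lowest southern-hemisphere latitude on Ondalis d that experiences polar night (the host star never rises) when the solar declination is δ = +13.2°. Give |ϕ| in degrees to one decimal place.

|ϕ| = 76.8°

Polar night requires cos h₀ = −tan ϕ tan δ ≥ 1, i.e. tan ϕ tan δ ≤ −1.
The boundary is |tan ϕ| · |tan δ| = 1, so |ϕ| = 90° − |δ| = 90° − 13.2° = 76.8° in the southern hemisphere.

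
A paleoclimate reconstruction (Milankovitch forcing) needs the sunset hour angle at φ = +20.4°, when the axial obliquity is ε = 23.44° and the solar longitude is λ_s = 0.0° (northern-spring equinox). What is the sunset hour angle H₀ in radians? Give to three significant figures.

H₀ = 1.57 rad

Solar declination: sin δ = sin ε · sin λ_s = sin 23.44° × sin 0.0° = 0.00000, so δ = +0.000°.
cos H₀ = −tan φ · tan δ = −tan(+20.4°) × tan(+0.000°) = -0.0000, so H₀ = 1.5708 rad = 90.00°.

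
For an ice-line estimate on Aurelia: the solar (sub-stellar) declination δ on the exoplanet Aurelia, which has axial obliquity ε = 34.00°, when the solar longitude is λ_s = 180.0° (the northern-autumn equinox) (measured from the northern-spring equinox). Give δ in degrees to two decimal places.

sin δ = sin ε · sin λ_s = sin 34.00° × sin 180.0° = 0.000000.
δ = arcsin(0.000000) = +0.00°.

δ = +0.00°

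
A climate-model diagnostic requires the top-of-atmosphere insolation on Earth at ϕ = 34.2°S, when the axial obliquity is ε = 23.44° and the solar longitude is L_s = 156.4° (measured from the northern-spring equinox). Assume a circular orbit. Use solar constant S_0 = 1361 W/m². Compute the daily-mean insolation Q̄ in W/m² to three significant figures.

Solar declination: sin δ = sin ε · sin L_s = sin 23.44° × sin 156.4° = 0.15925, so δ = +9.164°.
cos h₀ = −tan(-34.2°) tan(+9.164°) = 0.1096, h₀ = 1.4609 rad.
Bracket: h₀ sin ϕ sin δ + cos ϕ cos δ sin h₀ = 1.4609×-0.56208×0.15925 + 0.82708×0.98724×0.99397 = -0.130767 + 0.811603 = 0.680836.
Q̄ = (S_0/π) × [bracket] = (1361/π) × 0.680836 = 295.0 W/m².

Q̄ ≈ 295 W/m²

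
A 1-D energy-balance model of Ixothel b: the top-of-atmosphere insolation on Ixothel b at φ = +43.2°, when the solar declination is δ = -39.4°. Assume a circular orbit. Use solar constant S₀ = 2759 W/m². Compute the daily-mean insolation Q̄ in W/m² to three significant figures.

cos H₀ = −tan(+43.2°) tan(-39.400°) = 0.7714, H₀ = 0.6898 rad.
Bracket: H₀ sin φ sin δ + cos φ cos δ sin H₀ = 0.6898×0.68455×-0.63473 + 0.72897×0.77273×0.63641 = -0.299721 + 0.358488 = 0.058767.
Q̄ = (S₀/π) × [bracket] = (2759/π) × 0.058767 = 51.61 W/m².

Q̄ ≈ 51.6 W/m²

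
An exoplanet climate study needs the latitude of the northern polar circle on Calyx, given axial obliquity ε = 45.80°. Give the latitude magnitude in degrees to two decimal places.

44.20°

The polar circle is the lowest latitude that experiences at least one full rotation of continuous daylight at the northern-summer solstice; it lies at |φ| = 90° − ε = 90° − 45.80° = 44.20°.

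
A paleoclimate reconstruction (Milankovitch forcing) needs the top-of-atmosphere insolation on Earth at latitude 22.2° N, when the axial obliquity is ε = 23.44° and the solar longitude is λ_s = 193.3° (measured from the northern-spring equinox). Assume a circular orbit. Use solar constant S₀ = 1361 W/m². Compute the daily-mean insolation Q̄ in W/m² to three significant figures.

Q̄ ≈ 376 W/m²

Solar declination: sin δ = sin ε · sin λ_s = sin 23.44° × sin 193.3° = -0.09151, so δ = -5.251°.
cos H₀ = −tan(+22.2°) tan(-5.251°) = 0.0375, H₀ = 1.5333 rad.
Bracket: H₀ sin φ sin δ + cos φ cos δ sin H₀ = 1.5333×0.37784×-0.09151 + 0.92587×0.99580×0.99930 = -0.053016 + 0.921336 = 0.868320.
Q̄ = (S₀/π) × [bracket] = (1361/π) × 0.868320 = 376.2 W/m².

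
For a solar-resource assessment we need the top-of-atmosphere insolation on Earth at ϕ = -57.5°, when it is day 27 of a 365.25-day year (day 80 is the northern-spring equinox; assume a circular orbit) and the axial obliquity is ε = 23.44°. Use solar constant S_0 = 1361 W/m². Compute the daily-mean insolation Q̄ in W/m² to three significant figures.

Q̄ ≈ 432 W/m²

Solar longitude: L_s = 360° × (27 − 80)/365.25 = -52.238°, i.e. -52.238° + 360° = 307.762°.
sin δ = sin 23.44° × sin 307.762° = -0.31448, so δ = -18.329°.
cos h₀ = −tan(-57.5°) tan(-18.329°) = -0.5200, h₀ = 2.1177 rad.
Bracket: h₀ sin ϕ sin δ + cos ϕ cos δ sin h₀ = 2.1177×-0.84339×-0.31448 + 0.53730×0.94927×0.85416 = 0.561676 + 0.435658 = 0.997334.
Q̄ = (S_0/π) × [bracket] = (1361/π) × 0.997334 = 432.1 W/m².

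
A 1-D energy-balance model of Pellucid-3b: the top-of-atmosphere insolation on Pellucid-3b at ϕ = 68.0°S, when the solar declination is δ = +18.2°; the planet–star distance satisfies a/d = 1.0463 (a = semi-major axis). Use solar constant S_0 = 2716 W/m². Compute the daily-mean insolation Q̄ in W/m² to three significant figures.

cos h₀ = −tan(-68.0°) tan(+18.200°) = 0.8138, h₀ = 0.6202 rad.
Bracket: h₀ sin ϕ sin δ + cos ϕ cos δ sin h₀ = 0.6202×-0.92718×0.31233 + 0.37461×0.94997×0.58119 = -0.179601 + 0.206827 = 0.027226.
Inverse-square distance factor (a/d)² = 1.0463² = 1.094744.
Q̄ = (S_0/π) × 1.094744 × [bracket] = (2716/π) × 1.094744 × 0.027226 = 25.77 W/m².

Q̄ ≈ 25.8 W/m²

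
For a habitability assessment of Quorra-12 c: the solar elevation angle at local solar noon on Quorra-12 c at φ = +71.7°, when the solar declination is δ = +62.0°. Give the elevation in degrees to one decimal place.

At local noon the hour angle is zero, so the zenith angle equals |φ − δ| = |+71.7° − (+62.000°)| = 9.700°.
Elevation = 90° − 9.700° = 80.3°.

80.3°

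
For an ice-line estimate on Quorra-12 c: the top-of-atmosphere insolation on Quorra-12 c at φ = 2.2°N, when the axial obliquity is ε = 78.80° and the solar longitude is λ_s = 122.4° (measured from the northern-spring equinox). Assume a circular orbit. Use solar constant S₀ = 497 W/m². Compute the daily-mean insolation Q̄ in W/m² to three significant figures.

Q̄ ≈ 96.6 W/m²

Solar declination: sin δ = sin ε · sin λ_s = sin 78.80° × sin 122.4° = 0.82825, so δ = +55.919°.
cos H₀ = −tan(+2.2°) tan(+55.919°) = -0.0568, H₀ = 1.6276 rad.
Bracket: H₀ sin φ sin δ + cos φ cos δ sin H₀ = 1.6276×0.03839×0.82825 + 0.99926×0.56036×0.99839 = 0.051752 + 0.559044 = 0.610796.
Q̄ = (S₀/π) × [bracket] = (497/π) × 0.610796 = 96.63 W/m².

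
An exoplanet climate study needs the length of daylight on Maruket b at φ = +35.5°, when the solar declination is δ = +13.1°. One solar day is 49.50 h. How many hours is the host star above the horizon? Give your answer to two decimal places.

27.38 h

cos H₀ = −tan φ · tan δ = −tan(+35.5°) × tan(+13.100°) = -0.1660, so H₀ = 1.7376 rad = 99.55°.
Daylight = 2H₀/(2π) × 49.50 h = (1.7376/π) × 49.50 = 27.38 h.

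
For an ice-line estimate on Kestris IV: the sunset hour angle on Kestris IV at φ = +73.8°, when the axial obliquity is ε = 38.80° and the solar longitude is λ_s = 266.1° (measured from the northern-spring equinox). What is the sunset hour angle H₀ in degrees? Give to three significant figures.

Solar declination: sin δ = sin ε · sin λ_s = sin 38.80° × sin 266.1° = -0.62515, so δ = -38.693°.
cos H₀ = −tan φ · tan δ = 2.7569 ≥ 1, so the host star never rises (polar night) and H₀ = 0.

H₀ = 0.00°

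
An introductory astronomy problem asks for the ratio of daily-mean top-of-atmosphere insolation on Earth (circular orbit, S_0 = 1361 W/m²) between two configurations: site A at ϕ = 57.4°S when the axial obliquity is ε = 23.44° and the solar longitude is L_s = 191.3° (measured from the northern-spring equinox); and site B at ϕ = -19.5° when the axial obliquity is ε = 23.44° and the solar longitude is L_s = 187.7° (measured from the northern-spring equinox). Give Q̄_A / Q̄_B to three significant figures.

— Configuration A (ϕ=-57.4°):
Solar declination: sin δ = sin ε · sin L_s = sin 23.44° × sin 191.3° = -0.07795, so δ = -4.470°.
cos h₀ = −tan(-57.4°) tan(-4.470°) = -0.1223, h₀ = 1.6934 rad.
Bracket: h₀ sin ϕ sin δ + cos ϕ cos δ sin h₀ = 1.6934×-0.84245×-0.07795 + 0.53877×0.99696×0.99250 = 0.111204 + 0.533104 = 0.644308.
Q̄ = (S_0/π) × [bracket] = (1361/π) × 0.644308 = 279.13 W/m².
— Configuration B (ϕ=-19.5°):
Solar declination: sin δ = sin ε · sin L_s = sin 23.44° × sin 187.7° = -0.05330, so δ = -3.055°.
cos h₀ = −tan(-19.5°) tan(-3.055°) = -0.0189, h₀ = 1.5897 rad.
Bracket: h₀ sin ϕ sin δ + cos ϕ cos δ sin h₀ = 1.5897×-0.33381×-0.05330 + 0.94264×0.99858×0.99982 = 0.028284 + 0.941132 = 0.969416.
Q̄ = (S_0/π) × [bracket] = (1361/π) × 0.969416 = 419.97 W/m².
Ratio Q̄_A / Q̄_B = 279.13 / 419.97 = 0.6646.

Q̄_A / Q̄_B ≈ 0.665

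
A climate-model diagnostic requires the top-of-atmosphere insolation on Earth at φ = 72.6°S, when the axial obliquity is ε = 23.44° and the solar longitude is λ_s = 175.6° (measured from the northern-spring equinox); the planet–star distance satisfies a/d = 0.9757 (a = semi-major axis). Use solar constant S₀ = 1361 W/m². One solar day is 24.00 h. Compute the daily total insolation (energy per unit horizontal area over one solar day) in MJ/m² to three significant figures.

Solar declination: sin δ = sin ε · sin λ_s = sin 23.44° × sin 175.6° = 0.03052, so δ = +1.749°.
cos H₀ = −tan(-72.6°) tan(+1.749°) = 0.0974, H₀ = 1.4732 rad.
Bracket: H₀ sin φ sin δ + cos φ cos δ sin H₀ = 1.4732×-0.95424×0.03052 + 0.29904×0.99953×0.99524 = -0.042905 + 0.297477 = 0.254572.
Inverse-square distance factor (a/d)² = 0.9757² = 0.951990.
Q̄ = (S₀/π) × 0.951990 × [bracket] = (1361/π) × 0.951990 × 0.254572 = 104.99 W/m².
Daily total = Q̄ × 24.00 h × 3600 s/h = 104.99 × 24.00 × 3600 / 10⁶ = 9.071 MJ/m².

9.07 MJ/m²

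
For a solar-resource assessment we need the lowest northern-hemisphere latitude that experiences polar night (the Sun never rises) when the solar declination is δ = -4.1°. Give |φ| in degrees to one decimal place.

|φ| = 85.9°

Polar night requires cos H₀ = −tan φ tan δ ≥ 1, i.e. tan φ tan δ ≤ −1.
The boundary is |tan φ| · |tan δ| = 1, so |φ| = 90° − |δ| = 90° − 4.1° = 85.9° in the northern hemisphere.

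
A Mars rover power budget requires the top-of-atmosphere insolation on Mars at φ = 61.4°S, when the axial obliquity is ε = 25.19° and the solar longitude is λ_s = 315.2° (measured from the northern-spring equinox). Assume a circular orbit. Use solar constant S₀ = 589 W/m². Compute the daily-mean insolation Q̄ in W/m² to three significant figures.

Q̄ ≈ 178 W/m²

Solar declination: sin δ = sin ε · sin λ_s = sin 25.19° × sin 315.2° = -0.29991, so δ = -17.452°.
cos H₀ = −tan(-61.4°) tan(-17.452°) = -0.5766, H₀ = 2.1854 rad.
Bracket: H₀ sin φ sin δ + cos φ cos δ sin H₀ = 2.1854×-0.87798×-0.29991 + 0.47869×0.95397×0.81702 = 0.575449 + 0.373097 = 0.948546.
Q̄ = (S₀/π) × [bracket] = (589/π) × 0.948546 = 177.8 W/m².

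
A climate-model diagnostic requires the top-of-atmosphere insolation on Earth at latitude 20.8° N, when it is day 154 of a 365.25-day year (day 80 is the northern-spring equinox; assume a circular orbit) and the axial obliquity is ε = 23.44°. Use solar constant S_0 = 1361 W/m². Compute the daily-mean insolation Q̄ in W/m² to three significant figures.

Q̄ ≈ 471 W/m²

Solar longitude: L_s = 360° × (154 − 80)/365.25 = 72.936°.
sin δ = sin 23.44° × sin 72.936° = 0.38028, so δ = +22.351°.
cos h₀ = −tan(+20.8°) tan(+22.351°) = -0.1562, h₀ = 1.7276 rad.
Bracket: h₀ sin ϕ sin δ + cos ϕ cos δ sin h₀ = 1.7276×0.35511×0.38028 + 0.93483×0.92487×0.98773 = 0.233297 + 0.853988 = 1.087285.
Q̄ = (S_0/π) × [bracket] = (1361/π) × 1.087285 = 471.0 W/m².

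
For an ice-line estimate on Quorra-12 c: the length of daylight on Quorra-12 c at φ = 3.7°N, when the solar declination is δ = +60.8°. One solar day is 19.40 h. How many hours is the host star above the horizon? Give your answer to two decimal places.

cos H₀ = −tan φ · tan δ = −tan(+3.7°) × tan(+60.800°) = -0.1157, so H₀ = 1.6868 rad = 96.64°.
Daylight = 2H₀/(2π) × 19.40 h = (1.6868/π) × 19.40 = 10.42 h.

10.42 h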